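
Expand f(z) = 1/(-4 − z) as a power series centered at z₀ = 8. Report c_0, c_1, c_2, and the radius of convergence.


Let w = z − z₀, so z = z₀ + w.
Then -4 − z = -4 − (z₀ + w) = (-4 − z₀) − w = -12 − w.
f(z) = 1/(-12 − w) = (1/(-12)) · 1/(1 − w/(-12)) = Σ_{n≥0} w^n / (-12)^(n+1).
So c_n = 1/(-12)^(n+1):
  c_0 = 1/(-12)^1 = -1/12.
  c_1 = 1/(-12)^2 = 1/144.
  c_2 = 1/(-12)^3 = -1/1728.
The series is valid for |w/d| < 1, i.e. |z − z₀| < |d|.
Radius of convergence: R = |-4 − z₀| = |-12| = 12 (distance from z₀ to the singularity z = -4).

c_0 = -1/12, c_1 = 1/144, c_2 = -1/1728; R = 12.


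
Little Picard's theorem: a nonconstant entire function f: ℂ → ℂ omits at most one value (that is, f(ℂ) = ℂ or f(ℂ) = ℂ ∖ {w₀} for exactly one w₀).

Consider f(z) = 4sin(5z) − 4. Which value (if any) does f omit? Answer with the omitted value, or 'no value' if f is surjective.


Little Picard bounds the complement of f(ℂ) to at most one point.
sin is entire and surjective onto ℂ: for every w ∈ ℂ, sin(ζ) = w has a solution ζ ∈ ℂ (e.g., via the complex inverse arcsin). With ζ = 5z this gives z = ζ/(5). Then 4·sin(5z) takes every value in 4·ℂ = ℂ, and adding -4 is a bijection of ℂ. So f is surjective and omits no value. (Note: only on the real line is sin bounded by [−1, 1].)

Omitted value: no value.


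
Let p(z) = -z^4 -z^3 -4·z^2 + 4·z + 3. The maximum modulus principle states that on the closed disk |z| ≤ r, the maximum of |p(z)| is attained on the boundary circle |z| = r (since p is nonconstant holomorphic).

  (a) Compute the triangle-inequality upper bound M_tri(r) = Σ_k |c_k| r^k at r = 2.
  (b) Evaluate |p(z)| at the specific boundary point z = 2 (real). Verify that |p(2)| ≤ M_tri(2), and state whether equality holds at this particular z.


Coefficients: c_0 = 3, c_1 = 4, c_2 = -4, c_3 = -1, c_4 = -1. Radius r = 2.
Part (a). Triangle bound: M_tri(r) = Σ_k |c_k| r^k
  = |3|·2^0 + |4|·2^1 + |-4|·2^2 + |-1|·2^3 + |-1|·2^4
  = 3 + 8 + 16 + 8 + 16 = 51.
This bounds M(r) := max_{|z|=r} |p(z)| from above; equality holds iff all terms c_k z^k can be made to align in phase at a single z on |z|=r.
Part (b). At z = 2 (real, on the circle |z| = r):
  p(2) = (3)·2^0 + (4)·2^1 + (-4)·2^2 + (-1)·2^3 + (-1)·2^4 = -29.
  |p(2)| = 29.
Check: |p(2)| = 29 ≤ 51 = M_tri(2). ✓ Equality does not hold at z = 2 (the coefficients have mixed signs, so the terms do not all align in phase there).

M_tri(2) = 51; |p(2)| = 29; equality at z=2: no.


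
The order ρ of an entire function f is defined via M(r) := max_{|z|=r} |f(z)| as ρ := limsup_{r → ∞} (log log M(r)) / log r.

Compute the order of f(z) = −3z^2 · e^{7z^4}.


M(r) = max_{|z|=r} |-3|·|z|^2·|e^{7z^4}| = 3·r^2 · e^{7r^4} (the factors attain their maxima compatibly on |z|=r). Then log M(r) = log 3 + 2·log r + 7r^4, dominated by the last term, so log log M(r) ~ 4·log r. The polynomial factor -3z^2 contributes only a log r term and does not affect the order. ρ = 4.
Therefore ρ = 4.

Order ρ = 4.


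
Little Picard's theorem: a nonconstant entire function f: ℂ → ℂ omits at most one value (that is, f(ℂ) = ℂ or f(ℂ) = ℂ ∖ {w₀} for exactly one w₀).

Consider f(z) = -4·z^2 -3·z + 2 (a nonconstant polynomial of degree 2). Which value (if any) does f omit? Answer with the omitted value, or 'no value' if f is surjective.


Little Picard bounds the complement of f(ℂ) to at most one point.
For every w ∈ ℂ, the equation p(z) − w = 0 is a nonconstant polynomial in z and hence has at least one root by the fundamental theorem of algebra. So p is surjective onto ℂ, omitting no value.

Omitted value: no value.


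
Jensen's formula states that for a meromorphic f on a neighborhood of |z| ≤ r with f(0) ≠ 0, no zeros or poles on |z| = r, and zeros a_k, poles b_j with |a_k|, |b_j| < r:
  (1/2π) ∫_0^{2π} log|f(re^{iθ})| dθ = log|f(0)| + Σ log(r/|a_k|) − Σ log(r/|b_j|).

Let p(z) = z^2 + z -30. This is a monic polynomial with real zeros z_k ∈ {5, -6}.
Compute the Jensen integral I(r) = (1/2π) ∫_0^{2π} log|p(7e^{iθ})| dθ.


Zeros: -6, 5; r = 7.
Inside |z| < r: -6, 5. Outside (|z| ≥ r): ∅.
p(0) = -30, so log|p(0)| = log(30) = 3.4012.
Apply Jensen: I(r) = log|p(0)| + Σ_k log(r/|z_k|), summed over zeros inside |z| < r.
  log(r/|z_k|) for z_k = 5: log(7/5) = 0.3365
  log(r/|z_k|) for z_k = -6: log(7/6) = 0.1542
Sum over inside zeros: 0.4906.
I(r) = log|p(0)| + (inside sum) = 3.4012 + 0.4906 = 3.8918.
Closed form (all zeros inside, monic): I(r) = n·log(r) = 2·log(7) = 3.8918. ✓

I(r) ≈ 3.8918.


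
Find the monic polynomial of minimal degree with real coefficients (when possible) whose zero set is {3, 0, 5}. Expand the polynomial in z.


The polynomial is p(z) = ∏_{α ∈ S} (z − α), where S = {3, 0, 5}.
Expanding the product yields: p(z) = z^3 -8·z^2 + 15·z.
The resulting polynomial has degree 3 and real coefficients as required.

p(z) = z^3 -8·z^2 + 15·z.


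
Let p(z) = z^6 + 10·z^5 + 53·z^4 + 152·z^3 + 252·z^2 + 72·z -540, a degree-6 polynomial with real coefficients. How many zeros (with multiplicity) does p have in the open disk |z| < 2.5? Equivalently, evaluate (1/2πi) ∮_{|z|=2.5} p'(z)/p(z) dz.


The zeros of p are: -3, (-3 + 3i), (-3 - 3i), 1, (-1 + 3i), (-1 - 3i).
Their magnitudes are: 3, 4.243, 4.243, 1, 3.162, 3.162.
Zeros with |z| < R = 2.5: 1.
Count = 1.
By the argument principle, (1/2πi) ∮_{|z|=R} p'(z)/p(z) dz equals exactly this count.

Number of zeros inside |z| < 2.5: 1.


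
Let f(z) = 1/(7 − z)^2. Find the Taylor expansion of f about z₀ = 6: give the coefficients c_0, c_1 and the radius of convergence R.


Let w = z − z₀, so z = z₀ + w.
Then 7 − z = 7 − (z₀ + w) = (7 − z₀) − w = 1 − w.
f(z) = 1/(1 − w)^2 = (1/(1)^2) · (1 − w/(1))^{−2}.
By the binomial series (1−u)^{−2} = Σ_{n≥0} C(n+1, 1) u^n for |u|<1, with u = w/(1):
  c_n = C(n+1, 1) / (1)^(n+2).
  c_0 = 1/(1)^2 = 1.
  c_1 = 2/(1)^3 = 2.
The series is valid for |w/d| < 1, i.e. |z − z₀| < |d|.
Radius of convergence: R = |7 − z₀| = |1| = 1 (distance from z₀ to the singularity z = 7).

c_0 = 1, c_1 = 2; R = 1.


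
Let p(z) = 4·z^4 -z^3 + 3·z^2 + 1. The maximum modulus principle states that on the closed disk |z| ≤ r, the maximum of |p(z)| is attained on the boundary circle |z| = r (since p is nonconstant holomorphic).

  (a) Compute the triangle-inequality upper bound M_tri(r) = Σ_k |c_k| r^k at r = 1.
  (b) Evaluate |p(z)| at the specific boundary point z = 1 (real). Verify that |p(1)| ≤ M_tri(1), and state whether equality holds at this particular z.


Coefficients: c_0 = 1, c_1 = 0, c_2 = 3, c_3 = -1, c_4 = 4. Radius r = 1.
Part (a). Triangle bound: M_tri(r) = Σ_k |c_k| r^k
  = |1|·1^0 + |0|·1^1 + |3|·1^2 + |-1|·1^3 + |4|·1^4
  = 1 + 0 + 3 + 1 + 4 = 9.
This bounds M(r) := max_{|z|=r} |p(z)| from above; equality holds iff all terms c_k z^k can be made to align in phase at a single z on |z|=r.
Part (b). At z = 1 (real, on the circle |z| = r):
  p(1) = (1)·1^0 + (0)·1^1 + (3)·1^2 + (-1)·1^3 + (4)·1^4 = 7.
  |p(1)| = 7.
Check: |p(1)| = 7 ≤ 9 = M_tri(1). ✓ Equality does not hold at z = 1 (the coefficients have mixed signs, so the terms do not all align in phase there).

M_tri(1) = 9; |p(1)| = 7; equality at z=1: no.


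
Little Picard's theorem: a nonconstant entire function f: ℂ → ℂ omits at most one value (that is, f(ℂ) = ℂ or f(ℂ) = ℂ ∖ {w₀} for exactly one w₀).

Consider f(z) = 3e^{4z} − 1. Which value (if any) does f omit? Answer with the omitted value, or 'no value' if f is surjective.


Little Picard bounds the complement of f(ℂ) to at most one point.
e^{4z} is never zero on ℂ, so 3·e^{4z} takes every value in ℂ ∖ {0}. Adding -1 shifts the range to ℂ ∖ {-1}. Thus f omits exactly the value -1.

Omitted value: -1.


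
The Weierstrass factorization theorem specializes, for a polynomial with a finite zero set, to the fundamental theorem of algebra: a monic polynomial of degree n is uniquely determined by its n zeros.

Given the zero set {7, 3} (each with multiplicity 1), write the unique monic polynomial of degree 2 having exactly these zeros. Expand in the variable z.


The polynomial is p(z) = ∏_{α ∈ S} (z − α), where S = {7, 3}.
Expanding the product yields: p(z) = z^2 -10·z + 21.
The resulting polynomial has degree 2 and real coefficients as required.

p(z) = z^2 -10·z + 21.


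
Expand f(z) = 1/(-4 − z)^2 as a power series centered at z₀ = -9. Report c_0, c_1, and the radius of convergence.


Let w = z − z₀, so z = z₀ + w.
Then -4 − z = -4 − (z₀ + w) = (-4 − z₀) − w = 5 − w.
f(z) = 1/(5 − w)^2 = (1/(5)^2) · (1 − w/(5))^{−2}.
By the binomial series (1−u)^{−2} = Σ_{n≥0} C(n+1, 1) u^n for |u|<1, with u = w/(5):
  c_n = C(n+1, 1) / (5)^(n+2).
  c_0 = 1/(5)^2 = 1/25.
  c_1 = 2/(5)^3 = 2/125.
The series is valid for |w/d| < 1, i.e. |z − z₀| < |d|.
Radius of convergence: R = |-4 − z₀| = |5| = 5 (distance from z₀ to the singularity z = -4).

c_0 = 1/25, c_1 = 2/125; R = 5.


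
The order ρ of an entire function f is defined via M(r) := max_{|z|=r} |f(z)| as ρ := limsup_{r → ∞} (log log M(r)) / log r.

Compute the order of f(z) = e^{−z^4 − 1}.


|e^{−z^4 − 1}| = e^{Re(-1·z^4) + -1} ≤ e^{1|z|^4 + -1} = e^{1r^4 + -1} on |z| = r, so ρ ≤ 4. Choosing z on |z|=r so that -1·z^4 is real positive (always possible by picking arg z appropriately) gives |f(z)| = e^{1r^4 + -1}, matching the bound. The additive constant -1 does not affect log log M(r) ~ 4·log r. Hence ρ = 4.
Therefore ρ = 4.

Order ρ = 4.


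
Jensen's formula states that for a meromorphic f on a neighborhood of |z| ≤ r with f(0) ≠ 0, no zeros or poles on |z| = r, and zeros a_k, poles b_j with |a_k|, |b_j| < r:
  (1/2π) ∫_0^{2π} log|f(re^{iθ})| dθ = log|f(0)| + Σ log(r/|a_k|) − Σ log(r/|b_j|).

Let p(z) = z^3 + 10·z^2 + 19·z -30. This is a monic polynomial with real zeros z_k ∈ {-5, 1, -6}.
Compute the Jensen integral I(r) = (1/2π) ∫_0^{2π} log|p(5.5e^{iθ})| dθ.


Zeros: -6, -5, 1; r = 5.5.
Inside |z| < r: -5, 1. Outside (|z| ≥ r): -6.
p(0) = -30, so log|p(0)| = log(30) = 3.4012.
Apply Jensen: I(r) = log|p(0)| + Σ_k log(r/|z_k|), summed over zeros inside |z| < r.
  log(r/|z_k|) for z_k = -5: log(5.5/5) = 0.0953
  log(r/|z_k|) for z_k = 1: log(5.5/1) = 1.7047
  Outside zeros (-6) contribute nothing to the Jensen sum.
Sum over inside zeros: 1.8001.
I(r) = log|p(0)| + (inside sum) = 3.4012 + 1.8001 = 5.2013.
Note: since some zeros are outside |z| ≤ r, the simplified n·log(r) form does NOT apply — only the inside zeros contribute.

I(r) ≈ 5.2013.


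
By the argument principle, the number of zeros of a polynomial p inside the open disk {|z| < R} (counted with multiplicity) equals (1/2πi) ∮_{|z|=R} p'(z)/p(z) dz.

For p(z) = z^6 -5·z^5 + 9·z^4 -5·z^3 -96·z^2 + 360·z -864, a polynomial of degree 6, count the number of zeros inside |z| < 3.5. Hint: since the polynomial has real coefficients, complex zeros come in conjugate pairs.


The zeros of p are: (2 + 2i), (2 - 2i), 4, -3, (0 + 3i), (0 - 3i).
Their magnitudes are: 2.828, 2.828, 4, 3, 3, 3.
Zeros with |z| < R = 3.5: (2 + 2i), (2 - 2i), -3, (0 + 3i), (0 - 3i).
Count = 5.
By the argument principle, (1/2πi) ∮_{|z|=R} p'(z)/p(z) dz equals exactly this count.

Number of zeros inside |z| < 3.5: 5.


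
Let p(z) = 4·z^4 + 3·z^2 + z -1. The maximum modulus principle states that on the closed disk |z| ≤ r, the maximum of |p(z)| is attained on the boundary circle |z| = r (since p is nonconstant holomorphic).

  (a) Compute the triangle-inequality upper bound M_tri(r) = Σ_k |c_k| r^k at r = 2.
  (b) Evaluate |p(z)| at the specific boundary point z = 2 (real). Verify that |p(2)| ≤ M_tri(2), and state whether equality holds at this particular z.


Coefficients: c_0 = -1, c_1 = 1, c_2 = 3, c_3 = 0, c_4 = 4. Radius r = 2.
Part (a). Triangle bound: M_tri(r) = Σ_k |c_k| r^k
  = |-1|·2^0 + |1|·2^1 + |3|·2^2 + |0|·2^3 + |4|·2^4
  = 1 + 2 + 12 + 0 + 64 = 79.
This bounds M(r) := max_{|z|=r} |p(z)| from above; equality holds iff all terms c_k z^k can be made to align in phase at a single z on |z|=r.
Part (b). At z = 2 (real, on the circle |z| = r):
  p(2) = (-1)·2^0 + (1)·2^1 + (3)·2^2 + (0)·2^3 + (4)·2^4 = 77.
  |p(2)| = 77.
Check: |p(2)| = 77 ≤ 79 = M_tri(2). ✓ Equality does not hold at z = 2 (the coefficients have mixed signs, so the terms do not all align in phase there).

M_tri(2) = 79; |p(2)| = 77; equality at z=2: no.


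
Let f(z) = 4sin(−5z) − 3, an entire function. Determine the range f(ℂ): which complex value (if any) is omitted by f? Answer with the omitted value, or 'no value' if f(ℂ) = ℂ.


Little Picard bounds the complement of f(ℂ) to at most one point.
sin is entire and surjective onto ℂ: for every w ∈ ℂ, sin(ζ) = w has a solution ζ ∈ ℂ (e.g., via the complex inverse arcsin). With ζ = −5z this gives z = ζ/(-5). Then 4·sin(−5z) takes every value in 4·ℂ = ℂ, and adding -3 is a bijection of ℂ. So f is surjective and omits no value. (Note: only on the real line is sin bounded by [−1, 1].)

Omitted value: no value.


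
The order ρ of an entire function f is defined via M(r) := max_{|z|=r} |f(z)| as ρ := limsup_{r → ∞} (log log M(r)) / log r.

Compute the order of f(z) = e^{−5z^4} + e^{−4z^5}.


Each summand is entire of order 4 and 5 respectively (as in the single-exponential case). The order of a sum is at most the max of the orders, so ρ ≤ 5. For the lower bound: on |z|=r choose arg z so that -4z^5 is real positive; then |e^{-4z^5}| = e^{4r^5} while |e^{-5z^4}| ≤ e^{5r^4} = o(e^{4r^5}). So |f| ≥ e^{4r^5}(1 − o(1)) and ρ ≥ 5. Hence ρ = max(4, 5) = 5.
Therefore ρ = 5.

Order ρ = 5.


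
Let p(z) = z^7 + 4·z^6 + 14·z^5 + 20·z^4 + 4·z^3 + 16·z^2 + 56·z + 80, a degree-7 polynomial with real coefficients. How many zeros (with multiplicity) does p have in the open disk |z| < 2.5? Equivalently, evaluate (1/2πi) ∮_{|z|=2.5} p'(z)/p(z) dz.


The zeros of p are: (1 + 1i), (1 - 1i), -2, (-1 + 3i), (-1 - 3i), (-1 + 1i), (-1 - 1i).
Their magnitudes are: 1.414, 1.414, 2, 3.162, 3.162, 1.414, 1.414.
Zeros with |z| < R = 2.5: (1 + 1i), (1 - 1i), -2, (-1 + 1i), (-1 - 1i).
Count = 5.
By the argument principle, (1/2πi) ∮_{|z|=R} p'(z)/p(z) dz equals exactly this count.

Number of zeros inside |z| < 2.5: 5.


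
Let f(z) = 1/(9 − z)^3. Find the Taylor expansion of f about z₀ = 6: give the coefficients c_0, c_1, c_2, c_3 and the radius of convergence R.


Let w = z − z₀, so z = z₀ + w.
Then 9 − z = 9 − (z₀ + w) = (9 − z₀) − w = 3 − w.
f(z) = 1/(3 − w)^3 = (1/(3)^3) · (1 − w/(3))^{−3}.
By the binomial series (1−u)^{−3} = Σ_{n≥0} C(n+2, 2) u^n for |u|<1, with u = w/(3):
  c_n = C(n+2, 2) / (3)^(n+3).
  c_0 = 1/(3)^3 = 1/27.
  c_1 = 3/(3)^4 = 1/27.
  c_2 = 6/(3)^5 = 2/81.
  c_3 = 10/(3)^6 = 10/729.
The series is valid for |w/d| < 1, i.e. |z − z₀| < |d|.
Radius of convergence: R = |9 − z₀| = |3| = 3 (distance from z₀ to the singularity z = 9).

c_0 = 1/27, c_1 = 1/27, c_2 = 2/81, c_3 = 10/729; R = 3.


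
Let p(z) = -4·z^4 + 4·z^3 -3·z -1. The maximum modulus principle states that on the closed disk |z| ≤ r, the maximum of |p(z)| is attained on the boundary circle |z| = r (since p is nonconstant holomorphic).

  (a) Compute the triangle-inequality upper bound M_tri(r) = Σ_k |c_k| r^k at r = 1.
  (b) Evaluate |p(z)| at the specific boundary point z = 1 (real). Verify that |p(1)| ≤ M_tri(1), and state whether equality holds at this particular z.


Coefficients: c_0 = -1, c_1 = -3, c_2 = 0, c_3 = 4, c_4 = -4. Radius r = 1.
Part (a). Triangle bound: M_tri(r) = Σ_k |c_k| r^k
  = |-1|·1^0 + |-3|·1^1 + |0|·1^2 + |4|·1^3 + |-4|·1^4
  = 1 + 3 + 0 + 4 + 4 = 12.
This bounds M(r) := max_{|z|=r} |p(z)| from above; equality holds iff all terms c_k z^k can be made to align in phase at a single z on |z|=r.
Part (b). At z = 1 (real, on the circle |z| = r):
  p(1) = (-1)·1^0 + (-3)·1^1 + (0)·1^2 + (4)·1^3 + (-4)·1^4 = -4.
  |p(1)| = 4.
Check: |p(1)| = 4 ≤ 12 = M_tri(1). ✓ Equality does not hold at z = 1 (the coefficients have mixed signs, so the terms do not all align in phase there).

M_tri(1) = 12; |p(1)| = 4; equality at z=1: no.


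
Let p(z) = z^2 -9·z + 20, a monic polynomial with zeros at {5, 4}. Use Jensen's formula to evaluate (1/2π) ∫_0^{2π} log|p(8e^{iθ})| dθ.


Zeros: 4, 5; r = 8.
Inside |z| < r: 4, 5. Outside (|z| ≥ r): ∅.
p(0) = 20, so log|p(0)| = log(20) = 2.9957.
Apply Jensen: I(r) = log|p(0)| + Σ_k log(r/|z_k|), summed over zeros inside |z| < r.
  log(r/|z_k|) for z_k = 5: log(8/5) = 0.4700
  log(r/|z_k|) for z_k = 4: log(8/4) = 0.6931
Sum over inside zeros: 1.1632.
I(r) = log|p(0)| + (inside sum) = 2.9957 + 1.1632 = 4.1589.
Closed form (all zeros inside, monic): I(r) = n·log(r) = 2·log(8) = 4.1589. ✓

I(r) ≈ 4.1589.


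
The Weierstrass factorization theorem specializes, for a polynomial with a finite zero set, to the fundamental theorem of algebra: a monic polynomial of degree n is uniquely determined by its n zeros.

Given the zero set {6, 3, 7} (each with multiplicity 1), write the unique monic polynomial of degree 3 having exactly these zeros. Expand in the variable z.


The polynomial is p(z) = ∏_{α ∈ S} (z − α), where S = {6, 3, 7}.
Expanding the product yields: p(z) = z^3 -16·z^2 + 81·z -126.
The resulting polynomial has degree 3 and real coefficients as required.

p(z) = z^3 -16·z^2 + 81·z -126.


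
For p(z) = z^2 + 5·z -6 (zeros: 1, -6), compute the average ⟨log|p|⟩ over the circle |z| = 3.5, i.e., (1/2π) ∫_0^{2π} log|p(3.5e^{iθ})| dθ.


Zeros: -6, 1; r = 3.5.
Inside |z| < r: 1. Outside (|z| ≥ r): -6.
p(0) = -6, so log|p(0)| = log(6) = 1.7918.
Apply Jensen: I(r) = log|p(0)| + Σ_k log(r/|z_k|), summed over zeros inside |z| < r.
  log(r/|z_k|) for z_k = 1: log(3.5/1) = 1.2528
  Outside zeros (-6) contribute nothing to the Jensen sum.
Sum over inside zeros: 1.2528.
I(r) = log|p(0)| + (inside sum) = 1.7918 + 1.2528 = 3.0445.
Note: since some zeros are outside |z| ≤ r, the simplified n·log(r) form does NOT apply — only the inside zeros contribute.

I(r) ≈ 3.0445.


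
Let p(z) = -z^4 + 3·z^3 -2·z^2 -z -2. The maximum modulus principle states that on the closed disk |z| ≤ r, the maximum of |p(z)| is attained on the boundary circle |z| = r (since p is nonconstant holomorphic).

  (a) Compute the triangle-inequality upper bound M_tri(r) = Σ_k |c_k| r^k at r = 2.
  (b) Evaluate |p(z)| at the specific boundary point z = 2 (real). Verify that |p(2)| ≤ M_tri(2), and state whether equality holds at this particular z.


Coefficients: c_0 = -2, c_1 = -1, c_2 = -2, c_3 = 3, c_4 = -1. Radius r = 2.
Part (a). Triangle bound: M_tri(r) = Σ_k |c_k| r^k
  = |-2|·2^0 + |-1|·2^1 + |-2|·2^2 + |3|·2^3 + |-1|·2^4
  = 2 + 2 + 8 + 24 + 16 = 52.
This bounds M(r) := max_{|z|=r} |p(z)| from above; equality holds iff all terms c_k z^k can be made to align in phase at a single z on |z|=r.
Part (b). At z = 2 (real, on the circle |z| = r):
  p(2) = (-2)·2^0 + (-1)·2^1 + (-2)·2^2 + (3)·2^3 + (-1)·2^4 = -4.
  |p(2)| = 4.
Check: |p(2)| = 4 ≤ 52 = M_tri(2). ✓ Equality does not hold at z = 2 (the coefficients have mixed signs, so the terms do not all align in phase there).

M_tri(2) = 52; |p(2)| = 4; equality at z=2: no.


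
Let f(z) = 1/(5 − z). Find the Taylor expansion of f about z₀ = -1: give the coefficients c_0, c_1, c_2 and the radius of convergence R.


Let w = z − z₀, so z = z₀ + w.
Then 5 − z = 5 − (z₀ + w) = (5 − z₀) − w = 6 − w.
f(z) = 1/(6 − w) = (1/(6)) · 1/(1 − w/(6)) = Σ_{n≥0} w^n / (6)^(n+1).
So c_n = 1/(6)^(n+1):
  c_0 = 1/(6)^1 = 1/6.
  c_1 = 1/(6)^2 = 1/36.
  c_2 = 1/(6)^3 = 1/216.
The series is valid for |w/d| < 1, i.e. |z − z₀| < |d|.
Radius of convergence: R = |5 − z₀| = |6| = 6 (distance from z₀ to the singularity z = 5).

c_0 = 1/6, c_1 = 1/36, c_2 = 1/216; R = 6.


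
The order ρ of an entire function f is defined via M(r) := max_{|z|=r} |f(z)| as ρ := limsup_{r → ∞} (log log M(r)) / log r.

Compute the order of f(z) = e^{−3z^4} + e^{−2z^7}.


Each summand is entire of order 4 and 7 respectively (as in the single-exponential case). The order of a sum is at most the max of the orders, so ρ ≤ 7. For the lower bound: on |z|=r choose arg z so that -2z^7 is real positive; then |e^{-2z^7}| = e^{2r^7} while |e^{-3z^4}| ≤ e^{3r^4} = o(e^{2r^7}). So |f| ≥ e^{2r^7}(1 − o(1)) and ρ ≥ 7. Hence ρ = max(4, 7) = 7.
Therefore ρ = 7.

Order ρ = 7.


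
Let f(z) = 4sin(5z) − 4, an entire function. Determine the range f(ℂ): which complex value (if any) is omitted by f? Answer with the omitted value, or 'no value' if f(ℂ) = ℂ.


Little Picard bounds the complement of f(ℂ) to at most one point.
sin is entire and surjective onto ℂ: for every w ∈ ℂ, sin(ζ) = w has a solution ζ ∈ ℂ (e.g., via the complex inverse arcsin). With ζ = 5z this gives z = ζ/(5). Then 4·sin(5z) takes every value in 4·ℂ = ℂ, and adding -4 is a bijection of ℂ. So f is surjective and omits no value. (Note: only on the real line is sin bounded by [−1, 1].)

Omitted value: no value.


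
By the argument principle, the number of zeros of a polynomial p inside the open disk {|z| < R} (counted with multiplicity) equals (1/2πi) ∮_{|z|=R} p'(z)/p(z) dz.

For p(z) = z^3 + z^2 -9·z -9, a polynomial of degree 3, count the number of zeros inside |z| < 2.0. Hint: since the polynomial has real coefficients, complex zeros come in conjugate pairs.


The zeros of p are: 3, -1, -3.
Their magnitudes are: 3, 1, 3.
Zeros with |z| < R = 2.0: -1.
Count = 1.
By the argument principle, (1/2πi) ∮_{|z|=R} p'(z)/p(z) dz equals exactly this count.

Number of zeros inside |z| < 2.0: 1.


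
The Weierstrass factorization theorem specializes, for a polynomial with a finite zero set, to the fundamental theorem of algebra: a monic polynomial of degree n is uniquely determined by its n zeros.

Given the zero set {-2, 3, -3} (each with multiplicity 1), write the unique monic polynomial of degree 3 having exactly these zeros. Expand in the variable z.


The polynomial is p(z) = ∏_{α ∈ S} (z − α), where S = {-2, 3, -3}.
Expanding the product yields: p(z) = z^3 + 2·z^2 -9·z -18.
The resulting polynomial has degree 3 and real coefficients as required.

p(z) = z^3 + 2·z^2 -9·z -18.


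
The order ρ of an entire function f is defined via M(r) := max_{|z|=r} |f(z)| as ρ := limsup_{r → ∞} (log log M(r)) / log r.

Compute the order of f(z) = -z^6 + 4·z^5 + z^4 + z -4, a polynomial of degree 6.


|f(z)| ≤ Σ|c_k|·r^k = O(r^6) as r → ∞. Polynomial growth is O(e^{r^ε}) for every ε > 0 (since r^6/e^{r^ε} → 0), so ρ ≤ ε for all ε > 0, i.e. ρ = 0. Every nonconstant polynomial has order 0.
Therefore ρ = 0.

Order ρ = 0.


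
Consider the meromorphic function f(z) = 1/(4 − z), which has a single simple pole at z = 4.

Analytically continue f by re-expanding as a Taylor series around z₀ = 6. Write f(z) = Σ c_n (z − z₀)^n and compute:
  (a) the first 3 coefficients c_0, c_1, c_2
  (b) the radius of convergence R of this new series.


Let w = z − z₀, so z = z₀ + w.
Then 4 − z = 4 − (z₀ + w) = (4 − z₀) − w = -2 − w.
f(z) = 1/(-2 − w) = (1/(-2)) · 1/(1 − w/(-2)) = Σ_{n≥0} w^n / (-2)^(n+1).
So c_n = 1/(-2)^(n+1):
  c_0 = 1/(-2)^1 = -1/2.
  c_1 = 1/(-2)^2 = 1/4.
  c_2 = 1/(-2)^3 = -1/8.
The series is valid for |w/d| < 1, i.e. |z − z₀| < |d|.
Radius of convergence: R = |4 − z₀| = |-2| = 2 (distance from z₀ to the singularity z = 4).

c_0 = -1/2, c_1 = 1/4, c_2 = -1/8; R = 2.


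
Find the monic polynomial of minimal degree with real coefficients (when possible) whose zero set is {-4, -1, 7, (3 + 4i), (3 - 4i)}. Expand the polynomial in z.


The polynomial is p(z) = ∏_{α ∈ S} (z − α), where S = {-4, -1, 7, (3 + 4i), (3 - 4i)}.
Expanding the product yields: p(z) = z^5 -8·z^4 + 6·z^3 + 108·z^2 -607·z -700.
Note conjugate pairs combine to real quadratics: (z − (3+4i))(z − (3−4i)) = z² − 6z + 25.
The resulting polynomial has degree 5 and real coefficients as required.

p(z) = z^5 -8·z^4 + 6·z^3 + 108·z^2 -607·z -700.


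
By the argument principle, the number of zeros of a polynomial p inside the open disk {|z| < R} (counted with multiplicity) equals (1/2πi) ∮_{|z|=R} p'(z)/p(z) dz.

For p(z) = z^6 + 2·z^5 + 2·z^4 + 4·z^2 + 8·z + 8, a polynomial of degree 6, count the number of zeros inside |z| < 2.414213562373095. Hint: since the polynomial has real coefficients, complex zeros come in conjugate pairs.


The zeros of p are: (-1 + 1i), (-1 - 1i), (-1 + 1i), (-1 - 1i), (1 + 1i), (1 - 1i).
Their magnitudes are: 1.414, 1.414, 1.414, 1.414, 1.414, 1.414.
Zeros with |z| < R = 2.414213562373095: (-1 + 1i), (-1 - 1i), (-1 + 1i), (-1 - 1i), (1 + 1i), (1 - 1i).
Count = 6.
By the argument principle, (1/2πi) ∮_{|z|=R} p'(z)/p(z) dz equals exactly this count.

Number of zeros inside |z| < 2.414213562373095: 6.


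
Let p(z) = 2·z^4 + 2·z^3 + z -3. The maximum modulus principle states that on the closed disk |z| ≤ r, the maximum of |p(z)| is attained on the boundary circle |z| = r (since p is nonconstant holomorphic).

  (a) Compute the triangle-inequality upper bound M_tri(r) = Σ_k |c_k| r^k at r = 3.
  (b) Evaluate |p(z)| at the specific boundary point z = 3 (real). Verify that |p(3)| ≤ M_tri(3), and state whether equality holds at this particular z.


Coefficients: c_0 = -3, c_1 = 1, c_2 = 0, c_3 = 2, c_4 = 2. Radius r = 3.
Part (a). Triangle bound: M_tri(r) = Σ_k |c_k| r^k
  = |-3|·3^0 + |1|·3^1 + |0|·3^2 + |2|·3^3 + |2|·3^4
  = 3 + 3 + 0 + 54 + 162 = 222.
This bounds M(r) := max_{|z|=r} |p(z)| from above; equality holds iff all terms c_k z^k can be made to align in phase at a single z on |z|=r.
Part (b). At z = 3 (real, on the circle |z| = r):
  p(3) = (-3)·3^0 + (1)·3^1 + (0)·3^2 + (2)·3^3 + (2)·3^4 = 216.
  |p(3)| = 216.
Check: |p(3)| = 216 ≤ 222 = M_tri(3). ✓ Equality does not hold at z = 3 (the coefficients have mixed signs, so the terms do not all align in phase there).

M_tri(3) = 222; |p(3)| = 216; equality at z=3: no.


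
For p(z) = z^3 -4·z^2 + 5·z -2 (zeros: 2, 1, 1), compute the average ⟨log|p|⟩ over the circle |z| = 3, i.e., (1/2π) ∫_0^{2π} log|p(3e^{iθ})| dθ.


Zeros: 1, 1, 2; r = 3.
Inside |z| < r: 1, 1, 2. Outside (|z| ≥ r): ∅.
p(0) = -2, so log|p(0)| = log(2) = 0.6931.
Apply Jensen: I(r) = log|p(0)| + Σ_k log(r/|z_k|), summed over zeros inside |z| < r.
  log(r/|z_k|) for z_k = 2: log(3/2) = 0.4055
  log(r/|z_k|) for z_k = 1: log(3/1) = 1.0986
  log(r/|z_k|) for z_k = 1: log(3/1) = 1.0986
Sum over inside zeros: 2.6027.
I(r) = log|p(0)| + (inside sum) = 0.6931 + 2.6027 = 3.2958.
Closed form (all zeros inside, monic): I(r) = n·log(r) = 3·log(3) = 3.2958. ✓

I(r) ≈ 3.2958.


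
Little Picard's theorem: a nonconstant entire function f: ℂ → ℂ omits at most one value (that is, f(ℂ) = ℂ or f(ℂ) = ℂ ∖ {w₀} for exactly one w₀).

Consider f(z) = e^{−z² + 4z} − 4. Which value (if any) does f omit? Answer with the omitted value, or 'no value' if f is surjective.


Little Picard bounds the complement of f(ℂ) to at most one point.
The exponent g(z) = −z² + 4z is a nonconstant polynomial, hence surjective onto ℂ. So e^{g(z)} takes every value in {e^w : w ∈ ℂ} = ℂ ∖ {0}. Adding -4 shifts the range to ℂ ∖ {-4}. f omits exactly -4.

Omitted value: -4.


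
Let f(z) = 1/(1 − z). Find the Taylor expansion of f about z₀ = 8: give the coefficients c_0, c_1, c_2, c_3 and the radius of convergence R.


Let w = z − z₀, so z = z₀ + w.
Then 1 − z = 1 − (z₀ + w) = (1 − z₀) − w = -7 − w.
f(z) = 1/(-7 − w) = (1/(-7)) · 1/(1 − w/(-7)) = Σ_{n≥0} w^n / (-7)^(n+1).
So c_n = 1/(-7)^(n+1):
  c_0 = 1/(-7)^1 = -1/7.
  c_1 = 1/(-7)^2 = 1/49.
  c_2 = 1/(-7)^3 = -1/343.
  c_3 = 1/(-7)^4 = 1/2401.
The series is valid for |w/d| < 1, i.e. |z − z₀| < |d|.
Radius of convergence: R = |1 − z₀| = |-7| = 7 (distance from z₀ to the singularity z = 1).

c_0 = -1/7, c_1 = 1/49, c_2 = -1/343, c_3 = 1/2401; R = 7.


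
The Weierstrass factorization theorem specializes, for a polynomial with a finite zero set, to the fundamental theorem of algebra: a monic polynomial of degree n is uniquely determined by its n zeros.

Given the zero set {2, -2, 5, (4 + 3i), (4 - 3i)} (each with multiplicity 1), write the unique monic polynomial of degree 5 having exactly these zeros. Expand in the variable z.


The polynomial is p(z) = ∏_{α ∈ S} (z − α), where S = {2, -2, 5, (4 + 3i), (4 - 3i)}.
Expanding the product yields: p(z) = z^5 -13·z^4 + 61·z^3 -73·z^2 -260·z + 500.
Note conjugate pairs combine to real quadratics: (z − (4+3i))(z − (4−3i)) = z² − 8z + 25.
The resulting polynomial has degree 5 and real coefficients as required.

p(z) = z^5 -13·z^4 + 61·z^3 -73·z^2 -260·z + 500.


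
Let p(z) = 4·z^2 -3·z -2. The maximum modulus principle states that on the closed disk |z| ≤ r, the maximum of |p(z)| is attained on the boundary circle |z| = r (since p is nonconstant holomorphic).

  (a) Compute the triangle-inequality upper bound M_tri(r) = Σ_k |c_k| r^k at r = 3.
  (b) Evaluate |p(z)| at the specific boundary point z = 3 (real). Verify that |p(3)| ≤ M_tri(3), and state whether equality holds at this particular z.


Coefficients: c_0 = -2, c_1 = -3, c_2 = 4. Radius r = 3.
Part (a). Triangle bound: M_tri(r) = Σ_k |c_k| r^k
  = |-2|·3^0 + |-3|·3^1 + |4|·3^2
  = 2 + 9 + 36 = 47.
This bounds M(r) := max_{|z|=r} |p(z)| from above; equality holds iff all terms c_k z^k can be made to align in phase at a single z on |z|=r.
Part (b). At z = 3 (real, on the circle |z| = r):
  p(3) = (-2)·3^0 + (-3)·3^1 + (4)·3^2 = 25.
  |p(3)| = 25.
Check: |p(3)| = 25 ≤ 47 = M_tri(3). ✓ Equality does not hold at z = 3 (the coefficients have mixed signs, so the terms do not all align in phase there).

M_tri(3) = 47; |p(3)| = 25; equality at z=3: no.


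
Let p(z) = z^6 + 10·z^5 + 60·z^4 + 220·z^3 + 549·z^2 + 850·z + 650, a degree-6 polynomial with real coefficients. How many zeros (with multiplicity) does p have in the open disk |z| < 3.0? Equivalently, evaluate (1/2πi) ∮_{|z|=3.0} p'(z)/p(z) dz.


The zeros of p are: (-2 + 1i), (-2 - 1i), (-2 + 3i), (-2 - 3i), (-1 + 3i), (-1 - 3i).
Their magnitudes are: 2.236, 2.236, 3.606, 3.606, 3.162, 3.162.
Zeros with |z| < R = 3.0: (-2 + 1i), (-2 - 1i).
Count = 2.
By the argument principle, (1/2πi) ∮_{|z|=R} p'(z)/p(z) dz equals exactly this count.

Number of zeros inside |z| < 3.0: 2.


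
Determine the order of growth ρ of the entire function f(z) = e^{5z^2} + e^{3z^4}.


Each summand is entire of order 2 and 4 respectively (as in the single-exponential case). The order of a sum is at most the max of the orders, so ρ ≤ 4. For the lower bound: on |z|=r choose arg z so that 3z^4 is real positive; then |e^{3z^4}| = e^{3r^4} while |e^{5z^2}| ≤ e^{5r^2} = o(e^{3r^4}). So |f| ≥ e^{3r^4}(1 − o(1)) and ρ ≥ 4. Hence ρ = max(2, 4) = 4.
Therefore ρ = 4.

Order ρ = 4.


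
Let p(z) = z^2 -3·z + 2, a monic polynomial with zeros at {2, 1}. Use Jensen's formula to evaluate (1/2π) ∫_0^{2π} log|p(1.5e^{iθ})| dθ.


Zeros: 1, 2; r = 1.5.
Inside |z| < r: 1. Outside (|z| ≥ r): 2.
p(0) = 2, so log|p(0)| = log(2) = 0.6931.
Apply Jensen: I(r) = log|p(0)| + Σ_k log(r/|z_k|), summed over zeros inside |z| < r.
  log(r/|z_k|) for z_k = 1: log(1.5/1) = 0.4055
  Outside zeros (2) contribute nothing to the Jensen sum.
Sum over inside zeros: 0.4055.
I(r) = log|p(0)| + (inside sum) = 0.6931 + 0.4055 = 1.0986.
Note: since some zeros are outside |z| ≤ r, the simplified n·log(r) form does NOT apply — only the inside zeros contribute.

I(r) ≈ 1.0986.


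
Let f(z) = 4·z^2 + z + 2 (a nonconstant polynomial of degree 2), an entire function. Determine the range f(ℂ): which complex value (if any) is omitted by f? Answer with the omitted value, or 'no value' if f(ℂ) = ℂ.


Little Picard bounds the complement of f(ℂ) to at most one point.
For every w ∈ ℂ, the equation p(z) − w = 0 is a nonconstant polynomial in z and hence has at least one root by the fundamental theorem of algebra. So p is surjective onto ℂ, omitting no value.

Omitted value: no value.


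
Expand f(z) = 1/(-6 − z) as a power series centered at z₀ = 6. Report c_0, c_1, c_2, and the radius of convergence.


Let w = z − z₀, so z = z₀ + w.
Then -6 − z = -6 − (z₀ + w) = (-6 − z₀) − w = -12 − w.
f(z) = 1/(-12 − w) = (1/(-12)) · 1/(1 − w/(-12)) = Σ_{n≥0} w^n / (-12)^(n+1).
So c_n = 1/(-12)^(n+1):
  c_0 = 1/(-12)^1 = -1/12.
  c_1 = 1/(-12)^2 = 1/144.
  c_2 = 1/(-12)^3 = -1/1728.
The series is valid for |w/d| < 1, i.e. |z − z₀| < |d|.
Radius of convergence: R = |-6 − z₀| = |-12| = 12 (distance from z₀ to the singularity z = -6).

c_0 = -1/12, c_1 = 1/144, c_2 = -1/1728; R = 12.


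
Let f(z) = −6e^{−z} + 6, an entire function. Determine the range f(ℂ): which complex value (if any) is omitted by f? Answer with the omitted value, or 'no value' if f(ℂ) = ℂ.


Little Picard bounds the complement of f(ℂ) to at most one point.
e^{−z} is never zero on ℂ, so -6·e^{−z} takes every value in ℂ ∖ {0}. Adding 6 shifts the range to ℂ ∖ {6}. Thus f omits exactly the value 6.

Omitted value: 6.


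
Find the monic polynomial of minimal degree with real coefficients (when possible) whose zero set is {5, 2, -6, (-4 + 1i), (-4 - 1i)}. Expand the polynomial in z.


The polynomial is p(z) = ∏_{α ∈ S} (z − α), where S = {5, 2, -6, (-4 + 1i), (-4 - 1i)}.
Expanding the product yields: p(z) = z^5 + 7·z^4 -23·z^3 -213·z^2 -64·z + 1020.
Note conjugate pairs combine to real quadratics: (z − (-4+1i))(z − (-4−1i)) = z² + 8z + 17.
The resulting polynomial has degree 5 and real coefficients as required.

p(z) = z^5 + 7·z^4 -23·z^3 -213·z^2 -64·z + 1020.


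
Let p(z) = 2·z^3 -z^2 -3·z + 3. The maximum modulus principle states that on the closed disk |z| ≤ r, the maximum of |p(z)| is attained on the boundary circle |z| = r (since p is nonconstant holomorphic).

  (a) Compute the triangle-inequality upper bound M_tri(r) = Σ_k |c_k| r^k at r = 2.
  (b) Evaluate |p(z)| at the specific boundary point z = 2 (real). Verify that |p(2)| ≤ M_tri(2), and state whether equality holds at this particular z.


Coefficients: c_0 = 3, c_1 = -3, c_2 = -1, c_3 = 2. Radius r = 2.
Part (a). Triangle bound: M_tri(r) = Σ_k |c_k| r^k
  = |3|·2^0 + |-3|·2^1 + |-1|·2^2 + |2|·2^3
  = 3 + 6 + 4 + 16 = 29.
This bounds M(r) := max_{|z|=r} |p(z)| from above; equality holds iff all terms c_k z^k can be made to align in phase at a single z on |z|=r.
Part (b). At z = 2 (real, on the circle |z| = r):
  p(2) = (3)·2^0 + (-3)·2^1 + (-1)·2^2 + (2)·2^3 = 9.
  |p(2)| = 9.
Check: |p(2)| = 9 ≤ 29 = M_tri(2). ✓ Equality does not hold at z = 2 (the coefficients have mixed signs, so the terms do not all align in phase there).

M_tri(2) = 29; |p(2)| = 9; equality at z=2: no.


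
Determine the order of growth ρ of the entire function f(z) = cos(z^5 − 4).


Write cos(w) = (e^{iw} ± e^{−iw})/(2 or 2i), so |cos(w)| ≤ e^{|w|}. With w = z^5 − 4, |w| ≤ 1r^5 + 4 on |z|=r, giving M(r) ≤ e^{1r^5 + 4} and ρ ≤ 5. For the lower bound, choose z on |z|=r with 1z^5 purely imaginary of modulus 1r^5; then |cos(z^5 − 4)| grows like e^{1r^5}/2, so ρ ≥ 5. Hence ρ = 5.
Therefore ρ = 5.

Order ρ = 5.


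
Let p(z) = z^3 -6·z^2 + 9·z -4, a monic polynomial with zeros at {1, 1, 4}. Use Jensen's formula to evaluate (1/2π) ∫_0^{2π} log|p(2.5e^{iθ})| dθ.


Zeros: 1, 1, 4; r = 2.5.
Inside |z| < r: 1, 1. Outside (|z| ≥ r): 4.
p(0) = -4, so log|p(0)| = log(4) = 1.3863.
Apply Jensen: I(r) = log|p(0)| + Σ_k log(r/|z_k|), summed over zeros inside |z| < r.
  log(r/|z_k|) for z_k = 1: log(2.5/1) = 0.9163
  log(r/|z_k|) for z_k = 1: log(2.5/1) = 0.9163
  Outside zeros (4) contribute nothing to the Jensen sum.
Sum over inside zeros: 1.8326.
I(r) = log|p(0)| + (inside sum) = 1.3863 + 1.8326 = 3.2189.
Note: since some zeros are outside |z| ≤ r, the simplified n·log(r) form does NOT apply — only the inside zeros contribute.

I(r) ≈ 3.2189.


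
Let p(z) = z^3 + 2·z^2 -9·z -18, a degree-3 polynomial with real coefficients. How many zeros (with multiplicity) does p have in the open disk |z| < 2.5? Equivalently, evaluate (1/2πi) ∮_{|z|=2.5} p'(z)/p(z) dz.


The zeros of p are: -2, 3, -3.
Their magnitudes are: 2, 3, 3.
Zeros with |z| < R = 2.5: -2.
Count = 1.
By the argument principle, (1/2πi) ∮_{|z|=R} p'(z)/p(z) dz equals exactly this count.

Number of zeros inside |z| < 2.5: 1.


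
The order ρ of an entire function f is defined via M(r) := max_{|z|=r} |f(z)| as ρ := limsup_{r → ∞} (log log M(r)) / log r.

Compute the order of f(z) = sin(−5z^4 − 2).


Write sin(w) = (e^{iw} ± e^{−iw})/(2 or 2i), so |sin(w)| ≤ e^{|w|}. With w = −5z^4 − 2, |w| ≤ 5r^4 + 2 on |z|=r, giving M(r) ≤ e^{5r^4 + 2} and ρ ≤ 4. For the lower bound, choose z on |z|=r with -5z^4 purely imaginary of modulus 5r^4; then |sin(−5z^4 − 2)| grows like e^{5r^4}/2, so ρ ≥ 4. Hence ρ = 4.
Therefore ρ = 4.

Order ρ = 4.


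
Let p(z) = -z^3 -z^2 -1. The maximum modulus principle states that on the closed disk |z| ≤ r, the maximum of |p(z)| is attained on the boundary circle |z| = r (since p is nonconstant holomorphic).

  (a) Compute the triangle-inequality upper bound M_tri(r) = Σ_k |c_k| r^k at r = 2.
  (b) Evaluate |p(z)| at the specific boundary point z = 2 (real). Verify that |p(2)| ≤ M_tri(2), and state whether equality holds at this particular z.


Coefficients: c_0 = -1, c_1 = 0, c_2 = -1, c_3 = -1. Radius r = 2.
Part (a). Triangle bound: M_tri(r) = Σ_k |c_k| r^k
  = |-1|·2^0 + |0|·2^1 + |-1|·2^2 + |-1|·2^3
  = 1 + 0 + 4 + 8 = 13.
This bounds M(r) := max_{|z|=r} |p(z)| from above; equality holds iff all terms c_k z^k can be made to align in phase at a single z on |z|=r.
Part (b). At z = 2 (real, on the circle |z| = r):
  p(2) = (-1)·2^0 + (0)·2^1 + (-1)·2^2 + (-1)·2^3 = -13.
  |p(2)| = 13.
Since all nonzero coefficients share the same sign, |p(2)| = 13 = M_tri(2); the triangle bound is attained at z = 2, so in fact M(r) = 13.

M_tri(2) = 13; |p(2)| = 13; equality at z=2: yes.


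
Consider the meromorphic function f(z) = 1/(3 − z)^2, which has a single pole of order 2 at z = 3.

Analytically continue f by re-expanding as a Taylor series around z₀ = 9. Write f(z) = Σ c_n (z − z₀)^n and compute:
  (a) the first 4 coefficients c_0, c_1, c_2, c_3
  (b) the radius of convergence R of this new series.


Let w = z − z₀, so z = z₀ + w.
Then 3 − z = 3 − (z₀ + w) = (3 − z₀) − w = -6 − w.
f(z) = 1/(-6 − w)^2 = (1/(-6)^2) · (1 − w/(-6))^{−2}.
By the binomial series (1−u)^{−2} = Σ_{n≥0} C(n+1, 1) u^n for |u|<1, with u = w/(-6):
  c_n = C(n+1, 1) / (-6)^(n+2).
  c_0 = 1/(-6)^2 = 1/36.
  c_1 = 2/(-6)^3 = -1/108.
  c_2 = 3/(-6)^4 = 1/432.
  c_3 = 4/(-6)^5 = -1/1944.
The series is valid for |w/d| < 1, i.e. |z − z₀| < |d|.
Radius of convergence: R = |3 − z₀| = |-6| = 6 (distance from z₀ to the singularity z = 3).

c_0 = 1/36, c_1 = -1/108, c_2 = 1/432, c_3 = -1/1944; R = 6.


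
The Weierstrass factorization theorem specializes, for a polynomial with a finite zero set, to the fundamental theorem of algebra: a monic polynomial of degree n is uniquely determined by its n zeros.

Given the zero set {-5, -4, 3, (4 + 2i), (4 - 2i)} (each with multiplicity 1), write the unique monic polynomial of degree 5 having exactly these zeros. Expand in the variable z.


The polynomial is p(z) = ∏_{α ∈ S} (z − α), where S = {-5, -4, 3, (4 + 2i), (4 - 2i)}.
Expanding the product yields: p(z) = z^5 -2·z^4 -35·z^3 + 116·z^2 + 340·z -1200.
Note conjugate pairs combine to real quadratics: (z − (4+2i))(z − (4−2i)) = z² − 8z + 20.
The resulting polynomial has degree 5 and real coefficients as required.

p(z) = z^5 -2·z^4 -35·z^3 + 116·z^2 + 340·z -1200.
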